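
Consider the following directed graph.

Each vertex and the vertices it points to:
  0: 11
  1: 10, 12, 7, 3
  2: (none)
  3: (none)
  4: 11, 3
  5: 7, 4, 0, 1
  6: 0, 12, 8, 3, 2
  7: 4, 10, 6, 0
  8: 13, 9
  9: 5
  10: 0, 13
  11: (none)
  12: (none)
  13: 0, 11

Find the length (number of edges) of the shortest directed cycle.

5

For each vertex v, BFS finds the shortest path from v back to v.
The shortest such closed walk is 5 → 7 → 6 → 8 → 9 → 5, length 5.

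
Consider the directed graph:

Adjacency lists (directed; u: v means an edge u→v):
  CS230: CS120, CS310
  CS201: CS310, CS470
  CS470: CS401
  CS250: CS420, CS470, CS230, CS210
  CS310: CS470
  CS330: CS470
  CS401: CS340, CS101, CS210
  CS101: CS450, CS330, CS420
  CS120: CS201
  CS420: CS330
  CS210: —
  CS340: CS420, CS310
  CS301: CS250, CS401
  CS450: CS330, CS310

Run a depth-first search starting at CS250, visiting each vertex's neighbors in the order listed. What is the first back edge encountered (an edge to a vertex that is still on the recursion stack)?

DFS from CS250 (visiting each vertex's neighbors in the order listed); mark gray on enter, black on exit:
CS250 gray
  CS420 gray
    CS330 gray
      CS470 gray
        CS401 gray
          CS340 gray
            CS340→CS420: CS420 is gray → back edge
First back edge: CS340 → CS420.

CS340->CS420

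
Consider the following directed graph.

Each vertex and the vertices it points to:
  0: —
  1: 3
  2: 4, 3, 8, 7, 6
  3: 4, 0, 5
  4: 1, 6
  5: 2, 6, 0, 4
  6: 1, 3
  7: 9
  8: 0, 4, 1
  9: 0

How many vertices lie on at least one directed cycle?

A vertex is on a directed cycle iff it belongs to a strongly connected component of size ≥ 2 (or has a self-loop).
The vertices on cycles are {1, 2, 3, 4, 5, 6, 8} — 7 in total.

7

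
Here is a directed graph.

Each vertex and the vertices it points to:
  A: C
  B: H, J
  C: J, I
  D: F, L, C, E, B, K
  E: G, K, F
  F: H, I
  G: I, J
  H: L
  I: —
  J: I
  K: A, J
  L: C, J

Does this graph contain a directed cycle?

DFS with white/gray/black marking, starting from G:
G gray
  I gray
  I black
  J gray
    J→I: I black — skip
  J black
G black
A gray
  C gray
    C→J: J black — skip
    C→I: I black — skip
  C black
A black
B gray
  H gray
    L gray
      L→C: C black — skip
      L→J: J black — skip
    L black
  H black
  B→J: J black — skip
B black
D gray
  F gray
    F→H: H black — skip
    F→I: I black — skip
  F black
  D→L: L black — skip
  D→C: C black — skip
  E gray
    E→G: G black — skip
    K gray
      K→A: A black — skip
      K→J: J black — skip
    K black
    E→F: F black — skip
  E black
  D→B: B black — skip
  D→K: K black — skip
D black
Every edge goes to a white or black vertex — no back edge, so the graph is acyclic.

No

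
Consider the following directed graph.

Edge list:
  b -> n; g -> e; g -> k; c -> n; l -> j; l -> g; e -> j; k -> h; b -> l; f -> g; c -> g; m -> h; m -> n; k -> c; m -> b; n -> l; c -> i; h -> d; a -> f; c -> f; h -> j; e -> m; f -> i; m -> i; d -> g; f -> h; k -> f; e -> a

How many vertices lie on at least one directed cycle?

A vertex is on a directed cycle iff it belongs to a strongly connected component of size ≥ 2 (or has a self-loop).
The vertices on cycles are {a, b, c, d, e, f, g, h, k, l, m, n} — 12 in total.

12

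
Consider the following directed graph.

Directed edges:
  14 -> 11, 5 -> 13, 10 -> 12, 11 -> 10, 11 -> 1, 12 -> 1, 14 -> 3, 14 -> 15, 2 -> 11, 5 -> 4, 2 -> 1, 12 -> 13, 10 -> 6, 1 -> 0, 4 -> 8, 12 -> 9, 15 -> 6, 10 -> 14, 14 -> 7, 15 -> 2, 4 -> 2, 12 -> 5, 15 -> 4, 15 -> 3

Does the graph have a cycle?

Yes

DFS with white/gray/black marking, starting from 2:
2 gray
  11 gray
    10 gray
      14 gray
        7 gray
        7 black
        3 gray
        3 black
        15 gray
          4 gray
            4→2: 2 is gray → back edge
Back edge found, so a cycle exists: 2 → 11 → 10 → 14 → 15 → 4 → 2.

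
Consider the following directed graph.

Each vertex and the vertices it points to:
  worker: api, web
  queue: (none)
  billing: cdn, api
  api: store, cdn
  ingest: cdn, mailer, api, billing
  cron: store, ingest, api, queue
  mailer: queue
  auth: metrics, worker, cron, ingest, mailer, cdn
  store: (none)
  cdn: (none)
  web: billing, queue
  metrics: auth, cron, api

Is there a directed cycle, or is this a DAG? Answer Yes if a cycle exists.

DFS with white/gray/black marking, starting from metrics:
metrics gray
  auth gray
    auth→metrics: metrics is gray → back edge
Back edge found, so a cycle exists: metrics → auth → metrics.

Yes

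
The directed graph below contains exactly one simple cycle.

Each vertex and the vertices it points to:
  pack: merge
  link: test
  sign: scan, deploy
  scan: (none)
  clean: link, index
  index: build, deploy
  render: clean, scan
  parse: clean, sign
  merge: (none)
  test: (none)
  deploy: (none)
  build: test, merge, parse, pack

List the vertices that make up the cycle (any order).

build, clean, index, parse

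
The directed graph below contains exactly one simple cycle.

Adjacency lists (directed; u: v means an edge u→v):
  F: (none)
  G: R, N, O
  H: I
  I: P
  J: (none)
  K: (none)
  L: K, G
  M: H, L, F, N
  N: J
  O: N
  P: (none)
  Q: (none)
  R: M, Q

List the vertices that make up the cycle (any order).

G, L, M, R

DFS with gray/black marking from R:
R gray
  M gray
    H gray
      I gray
        P gray
        P black
      I black
    H black
    L gray
      K gray
      K black
      G gray
        G→R: R is gray → back edge
Back edge closes the cycle R → M → L → G → R; its vertices are {G, L, M, R}.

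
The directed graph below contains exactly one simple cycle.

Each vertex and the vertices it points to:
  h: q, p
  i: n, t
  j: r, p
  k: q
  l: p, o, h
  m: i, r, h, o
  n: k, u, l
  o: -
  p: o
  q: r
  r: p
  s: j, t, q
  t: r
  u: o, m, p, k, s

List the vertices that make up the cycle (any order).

DFS with gray/black marking from i:
i gray
  n gray
    k gray
      q gray
        r gray
          p gray
            o gray
            o black
          p black
        r black
      q black
    k black
    u gray
      u→o: o black — skip
      m gray
        m→i: i is gray → back edge
Back edge closes the cycle i → n → u → m → i; its vertices are {i, m, n, u}.

i, m, n, u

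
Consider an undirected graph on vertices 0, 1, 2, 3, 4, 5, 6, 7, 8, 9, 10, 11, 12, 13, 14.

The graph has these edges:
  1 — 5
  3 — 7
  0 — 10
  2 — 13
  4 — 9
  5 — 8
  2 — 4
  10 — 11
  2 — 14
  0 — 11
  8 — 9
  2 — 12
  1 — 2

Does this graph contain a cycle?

Yes

DFS, tracking each vertex's parent; an edge to a visited non-parent vertex closes a cycle.
Start from 1:
visit 1 (parent –)
  visit 2 (parent 1)
    2–1: parent, skip
    visit 14 (parent 2)
      14–2: parent, skip
    visit 4 (parent 2)
      visit 9 (parent 4)
        9–4: parent, skip
        visit 8 (parent 9)
          visit 5 (parent 8)
            5–1: 1 visited and ≠ parent → cycle
Cycle: 1 – 2 – 4 – 9 – 8 – 5 – 1.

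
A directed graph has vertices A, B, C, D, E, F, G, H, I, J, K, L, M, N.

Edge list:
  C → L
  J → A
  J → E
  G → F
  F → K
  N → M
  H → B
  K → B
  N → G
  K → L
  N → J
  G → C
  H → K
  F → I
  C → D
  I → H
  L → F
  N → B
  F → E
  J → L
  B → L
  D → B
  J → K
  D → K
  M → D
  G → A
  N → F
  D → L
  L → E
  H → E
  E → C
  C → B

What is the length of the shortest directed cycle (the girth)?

3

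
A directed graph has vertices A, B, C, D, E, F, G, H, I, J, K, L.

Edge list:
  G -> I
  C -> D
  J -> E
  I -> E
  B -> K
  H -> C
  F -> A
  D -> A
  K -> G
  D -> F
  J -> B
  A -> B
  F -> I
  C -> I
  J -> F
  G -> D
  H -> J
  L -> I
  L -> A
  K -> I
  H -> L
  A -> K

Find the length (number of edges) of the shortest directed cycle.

For each vertex v, BFS finds the shortest path from v back to v.
The shortest such closed walk is D → A → K → G → D, length 4.

4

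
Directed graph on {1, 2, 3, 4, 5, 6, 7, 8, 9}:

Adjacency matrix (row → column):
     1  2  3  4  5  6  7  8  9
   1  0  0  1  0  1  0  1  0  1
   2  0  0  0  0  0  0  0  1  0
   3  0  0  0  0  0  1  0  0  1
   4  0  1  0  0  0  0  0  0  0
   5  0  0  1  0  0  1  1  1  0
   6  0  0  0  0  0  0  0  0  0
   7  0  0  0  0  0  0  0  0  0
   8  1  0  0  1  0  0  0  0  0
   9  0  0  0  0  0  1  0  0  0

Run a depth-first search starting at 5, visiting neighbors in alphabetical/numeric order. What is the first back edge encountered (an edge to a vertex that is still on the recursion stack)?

DFS from 5 (visiting neighbors in alphabetical/numeric order); mark gray on enter, black on exit:
5 gray
  3 gray
    6 gray
    6 black
    9 gray
      9→6: 6 black — skip
    9 black
  3 black
  5→6: 6 black — skip
  7 gray
  7 black
  8 gray
    1 gray
      1→3: 3 black — skip
      1→5: 5 is gray → back edge
First back edge: 1 → 5.

1→5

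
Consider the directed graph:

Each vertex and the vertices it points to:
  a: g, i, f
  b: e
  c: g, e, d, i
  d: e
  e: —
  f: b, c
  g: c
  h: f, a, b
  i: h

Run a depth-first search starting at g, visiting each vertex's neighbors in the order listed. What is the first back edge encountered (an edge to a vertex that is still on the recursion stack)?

DFS from g (visiting each vertex's neighbors in the order listed); mark gray on enter, black on exit:
g gray
  c gray
    c→g: g is gray → back edge
First back edge: c → g.

c→g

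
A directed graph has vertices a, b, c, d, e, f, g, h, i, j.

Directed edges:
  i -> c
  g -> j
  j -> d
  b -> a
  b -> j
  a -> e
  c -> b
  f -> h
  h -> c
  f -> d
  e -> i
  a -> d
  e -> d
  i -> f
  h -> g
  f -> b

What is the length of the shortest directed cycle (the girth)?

For each vertex v, BFS finds the shortest path from v back to v.
The shortest such closed walk is i → c → b → a → e → i, length 5.

5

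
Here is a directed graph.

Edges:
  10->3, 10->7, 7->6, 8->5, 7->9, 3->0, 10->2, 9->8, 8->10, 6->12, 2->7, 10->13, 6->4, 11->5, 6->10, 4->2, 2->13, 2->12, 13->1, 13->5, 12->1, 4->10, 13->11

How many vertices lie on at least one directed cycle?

A vertex is on a directed cycle iff it belongs to a strongly connected component of size ≥ 2 (or has a self-loop).
The vertices on cycles are {2, 4, 6, 7, 8, 9, 10} — 7 in total.

7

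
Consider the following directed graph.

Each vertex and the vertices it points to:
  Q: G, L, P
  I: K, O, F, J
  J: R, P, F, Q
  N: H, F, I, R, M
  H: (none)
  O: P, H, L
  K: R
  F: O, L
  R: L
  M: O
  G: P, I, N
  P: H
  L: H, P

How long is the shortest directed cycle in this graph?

4

For each vertex v, BFS finds the shortest path from v back to v.
The shortest such closed walk is G → I → J → Q → G, length 4.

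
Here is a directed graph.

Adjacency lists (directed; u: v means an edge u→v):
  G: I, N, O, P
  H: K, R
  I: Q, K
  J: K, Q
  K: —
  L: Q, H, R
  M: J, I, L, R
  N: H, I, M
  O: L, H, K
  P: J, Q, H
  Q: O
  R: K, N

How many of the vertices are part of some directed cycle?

9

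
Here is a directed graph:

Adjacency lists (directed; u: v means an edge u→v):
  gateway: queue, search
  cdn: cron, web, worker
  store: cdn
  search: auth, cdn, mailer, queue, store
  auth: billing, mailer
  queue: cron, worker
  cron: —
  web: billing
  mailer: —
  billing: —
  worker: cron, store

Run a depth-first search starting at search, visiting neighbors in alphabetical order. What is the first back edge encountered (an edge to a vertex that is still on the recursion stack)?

DFS from search (visiting neighbors in alphabetical order); mark gray on enter, black on exit:
search gray
  auth gray
    billing gray
    billing black
    mailer gray
    mailer black
  auth black
  cdn gray
    cron gray
    cron black
    web gray
      web→billing: billing black — skip
    web black
    worker gray
      worker→cron: cron black — skip
      store gray
        store→cdn: cdn is gray → back edge
First back edge: store → cdn.

store→cdn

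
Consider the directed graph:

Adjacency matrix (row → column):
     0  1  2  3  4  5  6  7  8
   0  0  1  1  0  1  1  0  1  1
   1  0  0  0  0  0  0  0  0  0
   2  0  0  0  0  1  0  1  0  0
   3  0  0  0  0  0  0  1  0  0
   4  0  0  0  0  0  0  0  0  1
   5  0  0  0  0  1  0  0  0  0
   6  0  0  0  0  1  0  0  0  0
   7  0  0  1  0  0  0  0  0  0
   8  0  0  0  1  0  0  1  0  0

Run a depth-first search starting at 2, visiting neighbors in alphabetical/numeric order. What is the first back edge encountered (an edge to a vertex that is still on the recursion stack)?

6->4

DFS from 2 (visiting neighbors in alphabetical/numeric order); mark gray on enter, black on exit:
2 gray
  4 gray
    8 gray
      3 gray
        6 gray
          6→4: 4 is gray → back edge
First back edge: 6 → 4.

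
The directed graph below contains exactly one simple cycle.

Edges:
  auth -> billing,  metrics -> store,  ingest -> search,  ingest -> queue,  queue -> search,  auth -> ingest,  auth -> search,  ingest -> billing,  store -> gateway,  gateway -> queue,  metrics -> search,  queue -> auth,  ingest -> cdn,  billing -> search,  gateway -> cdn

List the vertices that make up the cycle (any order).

auth, queue, ingest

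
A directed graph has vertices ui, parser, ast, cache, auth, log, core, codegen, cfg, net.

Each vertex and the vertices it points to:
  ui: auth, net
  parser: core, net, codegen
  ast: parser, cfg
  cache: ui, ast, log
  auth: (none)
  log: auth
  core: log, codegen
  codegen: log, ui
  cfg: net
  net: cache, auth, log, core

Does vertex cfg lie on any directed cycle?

cfg is on a cycle iff cfg can reach itself via ≥1 edge.
cfg → net → cache → ast → cfg — yes.

Yes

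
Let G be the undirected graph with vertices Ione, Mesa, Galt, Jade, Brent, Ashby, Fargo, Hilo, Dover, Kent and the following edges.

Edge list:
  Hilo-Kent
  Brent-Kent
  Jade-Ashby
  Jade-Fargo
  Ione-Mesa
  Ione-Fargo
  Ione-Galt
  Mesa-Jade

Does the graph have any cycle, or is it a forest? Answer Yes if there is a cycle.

Yes

DFS, tracking each vertex's parent; an edge to a visited non-parent vertex closes a cycle.
Start from Jade:
visit Jade (parent –)
  visit Mesa (parent Jade)
    Mesa–Jade: parent, skip
    visit Ione (parent Mesa)
      visit Fargo (parent Ione)
        Fargo–Jade: Jade visited and ≠ parent → cycle
Cycle: Jade – Mesa – Ione – Fargo – Jade.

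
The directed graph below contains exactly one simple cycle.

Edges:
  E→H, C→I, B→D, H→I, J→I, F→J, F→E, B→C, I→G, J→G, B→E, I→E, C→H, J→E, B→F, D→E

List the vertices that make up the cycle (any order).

DFS with gray/black marking from H:
H gray
  I gray
    E gray
      E→H: H is gray → back edge
Back edge closes the cycle H → I → E → H; its vertices are {E, H, I}.

E, H, I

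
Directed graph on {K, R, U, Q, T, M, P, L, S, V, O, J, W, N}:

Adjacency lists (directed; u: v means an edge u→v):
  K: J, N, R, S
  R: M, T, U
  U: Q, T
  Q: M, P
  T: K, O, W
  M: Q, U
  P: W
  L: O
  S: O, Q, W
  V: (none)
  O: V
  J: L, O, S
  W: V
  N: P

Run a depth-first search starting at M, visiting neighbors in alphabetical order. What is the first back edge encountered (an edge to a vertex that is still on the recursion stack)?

Q->M

DFS from M (visiting neighbors in alphabetical order); mark gray on enter, black on exit:
M gray
  Q gray
    Q→M: M is gray → back edge
First back edge: Q → M.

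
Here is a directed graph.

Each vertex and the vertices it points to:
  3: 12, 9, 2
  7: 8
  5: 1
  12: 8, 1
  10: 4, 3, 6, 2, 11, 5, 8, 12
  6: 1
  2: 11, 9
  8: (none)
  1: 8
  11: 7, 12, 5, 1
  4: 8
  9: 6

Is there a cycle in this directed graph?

DFS with white/gray/black marking, starting from 9:
9 gray
  6 gray
    1 gray
      8 gray
      8 black
    1 black
  6 black
9 black
3 gray
  12 gray
    12→8: 8 black — skip
    12→1: 1 black — skip
  12 black
  3→9: 9 black — skip
  2 gray
    11 gray
      7 gray
        7→8: 8 black — skip
      7 black
      11→12: 12 black — skip
      5 gray
        5→1: 1 black — skip
      5 black
      11→1: 1 black — skip
    11 black
    2→9: 9 black — skip
  2 black
3 black
10 gray
  4 gray
    4→8: 8 black — skip
  4 black
  10→3: 3 black — skip
  10→6: 6 black — skip
  10→2: 2 black — skip
  10→11: 11 black — skip
  10→5: 5 black — skip
  10→8: 8 black — skip
  10→12: 12 black — skip
10 black
Every edge goes to a white or black vertex — no back edge, so the graph is acyclic.

No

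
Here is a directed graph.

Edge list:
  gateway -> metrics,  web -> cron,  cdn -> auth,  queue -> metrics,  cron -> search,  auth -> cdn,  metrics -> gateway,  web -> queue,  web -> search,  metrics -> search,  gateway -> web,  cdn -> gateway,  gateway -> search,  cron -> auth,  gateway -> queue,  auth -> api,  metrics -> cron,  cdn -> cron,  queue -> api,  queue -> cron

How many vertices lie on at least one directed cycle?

7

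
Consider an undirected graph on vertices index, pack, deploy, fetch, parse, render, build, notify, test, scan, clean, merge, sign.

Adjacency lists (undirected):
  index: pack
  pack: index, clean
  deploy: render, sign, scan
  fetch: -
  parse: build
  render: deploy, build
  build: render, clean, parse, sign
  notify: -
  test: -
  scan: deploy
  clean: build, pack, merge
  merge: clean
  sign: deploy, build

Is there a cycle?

Yes

DFS, tracking each vertex's parent; an edge to a visited non-parent vertex closes a cycle.
Start from render:
visit render (parent –)
  visit deploy (parent render)
    deploy–render: parent, skip
    visit sign (parent deploy)
      sign–deploy: parent, skip
      visit build (parent sign)
        build–render: render visited and ≠ parent → cycle
Cycle: render – deploy – sign – build – render.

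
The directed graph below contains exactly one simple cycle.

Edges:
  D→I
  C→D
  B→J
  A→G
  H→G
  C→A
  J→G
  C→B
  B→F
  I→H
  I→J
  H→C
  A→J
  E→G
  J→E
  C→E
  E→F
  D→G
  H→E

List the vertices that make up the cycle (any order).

C, D, H, I

DFS with gray/black marking from C:
C gray
  E gray
    F gray
    F black
    G gray
    G black
  E black
  D gray
    I gray
      J gray
        J→E: E black — skip
        J→G: G black — skip
      J black
      H gray
        H→E: E black — skip
        H→G: G black — skip
        H→C: C is gray → back edge
Back edge closes the cycle C → D → I → H → C; its vertices are {C, D, H, I}.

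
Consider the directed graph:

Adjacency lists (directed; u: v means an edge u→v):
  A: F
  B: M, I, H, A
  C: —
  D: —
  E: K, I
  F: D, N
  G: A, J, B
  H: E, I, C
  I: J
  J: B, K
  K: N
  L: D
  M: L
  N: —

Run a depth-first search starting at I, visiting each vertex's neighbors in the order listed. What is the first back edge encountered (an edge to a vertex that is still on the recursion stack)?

B→I

DFS from I (visiting each vertex's neighbors in the order listed); mark gray on enter, black on exit:
I gray
  J gray
    B gray
      M gray
        L gray
          D gray
          D black
        L black
      M black
      B→I: I is gray → back edge
First back edge: B → I.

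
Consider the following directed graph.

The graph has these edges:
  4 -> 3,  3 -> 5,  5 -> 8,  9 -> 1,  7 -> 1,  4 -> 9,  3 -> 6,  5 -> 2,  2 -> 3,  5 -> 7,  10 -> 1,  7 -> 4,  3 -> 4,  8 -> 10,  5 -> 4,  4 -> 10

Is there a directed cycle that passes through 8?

8 lies on a cycle iff there is a path from 8 back to itself.
Exploring from 8, it never reaches itself; equivalently, its strongly connected component is a singleton.

No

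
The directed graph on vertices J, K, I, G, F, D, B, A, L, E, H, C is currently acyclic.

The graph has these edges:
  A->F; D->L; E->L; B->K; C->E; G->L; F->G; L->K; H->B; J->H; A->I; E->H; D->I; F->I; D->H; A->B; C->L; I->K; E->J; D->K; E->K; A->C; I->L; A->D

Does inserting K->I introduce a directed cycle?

Adding K→I creates a cycle iff I can already reach K.
Path from I: I → K.
So I → … → K → I is a cycle.

Yes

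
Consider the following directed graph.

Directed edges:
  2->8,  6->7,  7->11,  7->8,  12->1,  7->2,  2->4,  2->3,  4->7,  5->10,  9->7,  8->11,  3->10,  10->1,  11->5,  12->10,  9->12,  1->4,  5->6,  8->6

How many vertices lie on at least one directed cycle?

10

A vertex is on a directed cycle iff it belongs to a strongly connected component of size ≥ 2 (or has a self-loop).
The vertices on cycles are {1, 2, 3, 4, 5, 6, 7, 8, 10, 11} — 10 in total.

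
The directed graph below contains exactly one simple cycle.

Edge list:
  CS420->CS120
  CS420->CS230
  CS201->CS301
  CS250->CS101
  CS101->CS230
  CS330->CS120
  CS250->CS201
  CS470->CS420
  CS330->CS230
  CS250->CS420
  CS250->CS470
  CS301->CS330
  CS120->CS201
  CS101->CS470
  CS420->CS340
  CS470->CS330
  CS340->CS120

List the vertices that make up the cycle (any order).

CS120, CS201, CS301, CS330

DFS with gray/black marking from CS201:
CS201 gray
  CS301 gray
    CS330 gray
      CS230 gray
      CS230 black
      CS120 gray
        CS120→CS201: CS201 is gray → back edge
Back edge closes the cycle CS201 → CS301 → CS330 → CS120 → CS201; its vertices are {CS120, CS201, CS301, CS330}.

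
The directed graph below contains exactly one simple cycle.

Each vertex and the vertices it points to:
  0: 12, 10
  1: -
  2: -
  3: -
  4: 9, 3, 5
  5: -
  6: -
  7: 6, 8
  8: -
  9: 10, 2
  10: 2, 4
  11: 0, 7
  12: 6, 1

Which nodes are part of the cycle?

4, 9, 10

DFS with gray/black marking from 10:
10 gray
  2 gray
  2 black
  4 gray
    9 gray
      9→10: 10 is gray → back edge
Back edge closes the cycle 10 → 4 → 9 → 10; its vertices are {4, 9, 10}.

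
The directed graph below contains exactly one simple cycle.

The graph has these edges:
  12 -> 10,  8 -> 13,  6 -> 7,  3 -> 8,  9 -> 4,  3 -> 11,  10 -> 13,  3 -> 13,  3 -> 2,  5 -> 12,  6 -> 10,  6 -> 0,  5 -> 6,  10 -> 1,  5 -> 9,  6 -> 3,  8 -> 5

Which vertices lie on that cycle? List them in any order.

3, 5, 6, 8

DFS with gray/black marking from 3:
3 gray
  13 gray
  13 black
  11 gray
  11 black
  8 gray
    8→13: 13 black — skip
    5 gray
      9 gray
        4 gray
        4 black
      9 black
      12 gray
        10 gray
          10→13: 13 black — skip
          1 gray
          1 black
        10 black
      12 black
      6 gray
        7 gray
        7 black
        0 gray
        0 black
        6→10: 10 black — skip
        6→3: 3 is gray → back edge
Back edge closes the cycle 3 → 8 → 5 → 6 → 3; its vertices are {3, 5, 6, 8}.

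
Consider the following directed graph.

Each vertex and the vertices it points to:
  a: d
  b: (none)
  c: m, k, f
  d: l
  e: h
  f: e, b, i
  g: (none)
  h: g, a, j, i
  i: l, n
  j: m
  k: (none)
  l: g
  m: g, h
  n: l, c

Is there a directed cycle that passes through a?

a lies on a cycle iff there is a path from a back to itself.
Exploring from a, it never reaches itself; equivalently, its strongly connected component is a singleton.

No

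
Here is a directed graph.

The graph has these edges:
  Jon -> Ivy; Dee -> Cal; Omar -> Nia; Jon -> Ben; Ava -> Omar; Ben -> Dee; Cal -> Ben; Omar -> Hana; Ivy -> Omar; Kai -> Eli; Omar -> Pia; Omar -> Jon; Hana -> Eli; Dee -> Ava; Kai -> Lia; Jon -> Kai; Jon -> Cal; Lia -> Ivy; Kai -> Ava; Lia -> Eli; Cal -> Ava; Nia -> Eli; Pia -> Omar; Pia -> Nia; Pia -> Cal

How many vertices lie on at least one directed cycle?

10

A vertex is on a directed cycle iff it belongs to a strongly connected component of size ≥ 2 (or has a self-loop).
The vertices on cycles are {Ava, Ben, Cal, Dee, Ivy, Jon, Kai, Lia, Pia, Omar} — 10 in total.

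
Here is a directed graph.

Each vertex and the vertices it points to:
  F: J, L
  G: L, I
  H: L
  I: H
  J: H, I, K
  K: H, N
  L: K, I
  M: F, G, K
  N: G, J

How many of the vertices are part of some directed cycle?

A vertex is on a directed cycle iff it belongs to a strongly connected component of size ≥ 2 (or has a self-loop).
The vertices on cycles are {G, H, I, J, K, L, N} — 7 in total.

7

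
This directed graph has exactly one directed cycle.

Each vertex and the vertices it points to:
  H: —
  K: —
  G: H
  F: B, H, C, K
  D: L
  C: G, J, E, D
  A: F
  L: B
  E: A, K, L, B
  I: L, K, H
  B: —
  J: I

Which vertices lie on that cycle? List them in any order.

DFS with gray/black marking from C:
C gray
  G gray
    H gray
    H black
  G black
  J gray
    I gray
      L gray
        B gray
        B black
      L black
      K gray
      K black
      I→H: H black — skip
    I black
  J black
  E gray
    A gray
      F gray
        F→B: B black — skip
        F→H: H black — skip
        F→C: C is gray → back edge
Back edge closes the cycle C → E → A → F → C; its vertices are {A, C, E, F}.

A, C, E, F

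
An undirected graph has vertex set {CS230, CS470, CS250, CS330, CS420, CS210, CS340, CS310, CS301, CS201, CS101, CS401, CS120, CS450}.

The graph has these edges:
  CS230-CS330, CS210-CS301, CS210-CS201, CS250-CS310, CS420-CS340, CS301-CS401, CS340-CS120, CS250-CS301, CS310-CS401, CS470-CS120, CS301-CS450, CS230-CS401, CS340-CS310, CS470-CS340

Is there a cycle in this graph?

Yes

DFS, tracking each vertex's parent; an edge to a visited non-parent vertex closes a cycle.
Start from CS310:
visit CS310 (parent –)
  visit CS340 (parent CS310)
    visit CS120 (parent CS340)
      visit CS470 (parent CS120)
        CS470–CS340: CS340 visited and ≠ parent → cycle
Cycle: CS340 – CS120 – CS470 – CS340.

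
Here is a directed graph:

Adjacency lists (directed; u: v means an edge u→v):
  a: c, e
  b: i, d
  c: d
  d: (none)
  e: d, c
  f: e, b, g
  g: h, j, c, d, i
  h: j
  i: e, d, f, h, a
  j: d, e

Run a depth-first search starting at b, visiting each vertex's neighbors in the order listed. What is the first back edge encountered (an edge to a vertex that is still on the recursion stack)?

f->b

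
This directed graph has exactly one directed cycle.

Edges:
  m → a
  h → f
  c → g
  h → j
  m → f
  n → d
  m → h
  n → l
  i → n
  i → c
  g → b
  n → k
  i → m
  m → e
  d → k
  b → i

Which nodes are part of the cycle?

b, c, g, i

DFS with gray/black marking from i:
i gray
  n gray
    k gray
    k black
    l gray
    l black
    d gray
      d→k: k black — skip
    d black
  n black
  m gray
    e gray
    e black
    f gray
    f black
    h gray
      j gray
      j black
      h→f: f black — skip
    h black
    a gray
    a black
  m black
  c gray
    g gray
      b gray
        b→i: i is gray → back edge
Back edge closes the cycle i → c → g → b → i; its vertices are {b, c, g, i}.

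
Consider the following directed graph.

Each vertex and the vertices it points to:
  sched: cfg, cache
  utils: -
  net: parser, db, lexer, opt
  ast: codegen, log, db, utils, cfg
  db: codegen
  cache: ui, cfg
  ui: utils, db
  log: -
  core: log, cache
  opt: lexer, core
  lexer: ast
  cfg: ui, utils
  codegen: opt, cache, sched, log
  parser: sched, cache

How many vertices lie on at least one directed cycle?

A vertex is on a directed cycle iff it belongs to a strongly connected component of size ≥ 2 (or has a self-loop).
The vertices on cycles are {db, ui, ast, cfg, opt, core, cache, lexer, sched, codegen} — 10 in total.

10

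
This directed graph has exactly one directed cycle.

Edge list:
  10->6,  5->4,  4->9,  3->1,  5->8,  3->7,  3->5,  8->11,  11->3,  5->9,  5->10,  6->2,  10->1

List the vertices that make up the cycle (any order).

3, 5, 8, 11

DFS with gray/black marking from 3:
3 gray
  5 gray
    9 gray
    9 black
    4 gray
      4→9: 9 black — skip
    4 black
    8 gray
      11 gray
        11→3: 3 is gray → back edge
Back edge closes the cycle 3 → 5 → 8 → 11 → 3; its vertices are {3, 5, 8, 11}.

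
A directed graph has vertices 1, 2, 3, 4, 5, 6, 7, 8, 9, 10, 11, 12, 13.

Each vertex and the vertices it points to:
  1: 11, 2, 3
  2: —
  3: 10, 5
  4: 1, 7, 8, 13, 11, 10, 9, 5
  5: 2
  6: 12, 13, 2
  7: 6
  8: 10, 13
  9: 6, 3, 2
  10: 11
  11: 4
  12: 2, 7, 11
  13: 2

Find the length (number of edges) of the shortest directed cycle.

2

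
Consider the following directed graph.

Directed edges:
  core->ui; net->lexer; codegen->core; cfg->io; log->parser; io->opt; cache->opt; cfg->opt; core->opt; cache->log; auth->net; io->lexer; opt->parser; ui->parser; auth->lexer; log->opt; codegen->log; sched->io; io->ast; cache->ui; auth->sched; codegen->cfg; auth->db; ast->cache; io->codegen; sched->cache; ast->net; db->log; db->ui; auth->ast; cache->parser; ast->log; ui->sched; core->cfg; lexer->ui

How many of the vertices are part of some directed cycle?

A vertex is on a directed cycle iff it belongs to a strongly connected component of size ≥ 2 (or has a self-loop).
The vertices on cycles are {io, ui, ast, cfg, net, core, cache, lexer, sched, codegen} — 10 in total.

10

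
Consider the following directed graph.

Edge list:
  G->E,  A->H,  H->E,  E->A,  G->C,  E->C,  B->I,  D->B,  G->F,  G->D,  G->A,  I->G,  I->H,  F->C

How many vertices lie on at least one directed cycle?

7

A vertex is on a directed cycle iff it belongs to a strongly connected component of size ≥ 2 (or has a self-loop).
The vertices on cycles are {A, B, D, E, G, H, I} — 7 in total.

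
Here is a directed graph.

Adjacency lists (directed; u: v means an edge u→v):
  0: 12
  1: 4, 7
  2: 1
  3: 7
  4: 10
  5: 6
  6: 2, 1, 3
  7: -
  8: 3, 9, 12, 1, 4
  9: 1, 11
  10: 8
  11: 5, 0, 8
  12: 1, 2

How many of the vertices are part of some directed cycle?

11

A vertex is on a directed cycle iff it belongs to a strongly connected component of size ≥ 2 (or has a self-loop).
The vertices on cycles are {0, 1, 2, 4, 5, 6, 8, 9, 10, 11, 12} — 11 in total.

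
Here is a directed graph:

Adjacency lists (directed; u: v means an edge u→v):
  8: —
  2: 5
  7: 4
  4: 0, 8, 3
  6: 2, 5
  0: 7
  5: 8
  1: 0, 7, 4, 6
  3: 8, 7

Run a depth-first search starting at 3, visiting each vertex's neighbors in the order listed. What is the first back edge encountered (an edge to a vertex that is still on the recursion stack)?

0->7

DFS from 3 (visiting each vertex's neighbors in the order listed); mark gray on enter, black on exit:
3 gray
  8 gray
  8 black
  7 gray
    4 gray
      0 gray
        0→7: 7 is gray → back edge
First back edge: 0 → 7.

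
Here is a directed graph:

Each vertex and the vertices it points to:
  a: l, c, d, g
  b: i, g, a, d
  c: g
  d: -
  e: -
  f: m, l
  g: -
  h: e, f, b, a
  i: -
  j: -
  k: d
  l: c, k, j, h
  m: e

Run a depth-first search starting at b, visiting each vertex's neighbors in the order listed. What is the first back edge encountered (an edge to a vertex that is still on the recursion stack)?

DFS from b (visiting each vertex's neighbors in the order listed); mark gray on enter, black on exit:
b gray
  i gray
  i black
  g gray
  g black
  a gray
    l gray
      c gray
        c→g: g black — skip
      c black
      k gray
        d gray
        d black
      k black
      j gray
      j black
      h gray
        e gray
        e black
        f gray
          m gray
            m→e: e black — skip
          m black
          f→l: l is gray → back edge
First back edge: f → l.

f→l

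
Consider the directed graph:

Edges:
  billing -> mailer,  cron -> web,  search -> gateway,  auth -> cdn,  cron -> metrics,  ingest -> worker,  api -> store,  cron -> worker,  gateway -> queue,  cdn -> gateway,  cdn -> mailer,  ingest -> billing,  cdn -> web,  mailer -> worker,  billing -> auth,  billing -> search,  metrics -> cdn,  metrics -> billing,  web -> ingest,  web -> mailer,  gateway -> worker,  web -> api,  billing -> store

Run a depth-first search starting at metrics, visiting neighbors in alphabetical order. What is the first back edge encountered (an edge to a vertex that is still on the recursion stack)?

ingest→billing

DFS from metrics (visiting neighbors in alphabetical order); mark gray on enter, black on exit:
metrics gray
  billing gray
    auth gray
      cdn gray
        gateway gray
          queue gray
          queue black
          worker gray
          worker black
        gateway black
        mailer gray
          mailer→worker: worker black — skip
        mailer black
        web gray
          api gray
            store gray
            store black
          api black
          ingest gray
            ingest→billing: billing is gray → back edge
First back edge: ingest → billing.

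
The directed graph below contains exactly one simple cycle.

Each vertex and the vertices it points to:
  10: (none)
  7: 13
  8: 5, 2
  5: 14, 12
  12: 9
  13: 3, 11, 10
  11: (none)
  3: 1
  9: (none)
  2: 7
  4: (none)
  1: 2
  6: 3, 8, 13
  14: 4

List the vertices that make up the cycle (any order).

DFS with gray/black marking from 13:
13 gray
  3 gray
    1 gray
      2 gray
        7 gray
          7→13: 13 is gray → back edge
Back edge closes the cycle 13 → 3 → 1 → 2 → 7 → 13; its vertices are {1, 2, 3, 7, 13}.

1, 2, 3, 7, 13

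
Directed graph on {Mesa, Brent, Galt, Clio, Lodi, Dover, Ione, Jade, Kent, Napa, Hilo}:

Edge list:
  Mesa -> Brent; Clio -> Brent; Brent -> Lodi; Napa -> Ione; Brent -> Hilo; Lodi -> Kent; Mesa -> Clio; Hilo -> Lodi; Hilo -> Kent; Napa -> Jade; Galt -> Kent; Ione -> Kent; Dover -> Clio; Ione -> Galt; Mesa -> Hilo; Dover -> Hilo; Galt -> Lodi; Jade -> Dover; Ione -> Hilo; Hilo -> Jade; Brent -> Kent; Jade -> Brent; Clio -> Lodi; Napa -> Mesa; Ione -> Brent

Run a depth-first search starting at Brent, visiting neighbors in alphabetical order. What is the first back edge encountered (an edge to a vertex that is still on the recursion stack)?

DFS from Brent (visiting neighbors in alphabetical order); mark gray on enter, black on exit:
Brent gray
  Hilo gray
    Jade gray
      Jade→Brent: Brent is gray → back edge
First back edge: Jade → Brent.

Jade->Brent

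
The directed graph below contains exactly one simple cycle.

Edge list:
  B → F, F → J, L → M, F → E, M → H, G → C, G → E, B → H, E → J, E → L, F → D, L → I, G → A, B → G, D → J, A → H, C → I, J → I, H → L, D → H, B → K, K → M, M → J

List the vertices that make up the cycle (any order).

DFS with gray/black marking from L:
L gray
  I gray
  I black
  M gray
    H gray
      H→L: L is gray → back edge
Back edge closes the cycle L → M → H → L; its vertices are {H, L, M}.

H, L, M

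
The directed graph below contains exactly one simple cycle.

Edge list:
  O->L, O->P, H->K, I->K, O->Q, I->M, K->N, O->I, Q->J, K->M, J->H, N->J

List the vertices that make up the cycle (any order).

H, J, K, N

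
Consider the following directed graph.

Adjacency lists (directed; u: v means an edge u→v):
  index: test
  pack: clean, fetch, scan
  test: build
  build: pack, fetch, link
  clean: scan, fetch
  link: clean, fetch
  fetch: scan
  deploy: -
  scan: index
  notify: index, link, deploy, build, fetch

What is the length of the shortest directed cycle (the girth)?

5

For each vertex v, BFS finds the shortest path from v back to v.
The shortest such closed walk is build → pack → scan → index → test → build, length 5.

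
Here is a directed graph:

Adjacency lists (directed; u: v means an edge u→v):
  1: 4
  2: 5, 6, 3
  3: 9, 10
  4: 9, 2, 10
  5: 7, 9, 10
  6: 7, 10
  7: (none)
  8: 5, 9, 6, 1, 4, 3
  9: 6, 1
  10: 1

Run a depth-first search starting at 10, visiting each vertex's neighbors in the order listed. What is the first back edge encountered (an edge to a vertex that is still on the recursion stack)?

DFS from 10 (visiting each vertex's neighbors in the order listed); mark gray on enter, black on exit:
10 gray
  1 gray
    4 gray
      9 gray
        6 gray
          7 gray
          7 black
          6→10: 10 is gray → back edge
First back edge: 6 → 10.

6->10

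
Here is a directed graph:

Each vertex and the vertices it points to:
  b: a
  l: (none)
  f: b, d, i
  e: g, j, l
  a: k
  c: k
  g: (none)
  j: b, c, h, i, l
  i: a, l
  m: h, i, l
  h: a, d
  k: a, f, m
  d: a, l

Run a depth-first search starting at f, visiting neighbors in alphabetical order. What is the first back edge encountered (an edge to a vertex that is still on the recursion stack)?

k->a

DFS from f (visiting neighbors in alphabetical order); mark gray on enter, black on exit:
f gray
  b gray
    a gray
      k gray
        k→a: a is gray → back edge
First back edge: k → a.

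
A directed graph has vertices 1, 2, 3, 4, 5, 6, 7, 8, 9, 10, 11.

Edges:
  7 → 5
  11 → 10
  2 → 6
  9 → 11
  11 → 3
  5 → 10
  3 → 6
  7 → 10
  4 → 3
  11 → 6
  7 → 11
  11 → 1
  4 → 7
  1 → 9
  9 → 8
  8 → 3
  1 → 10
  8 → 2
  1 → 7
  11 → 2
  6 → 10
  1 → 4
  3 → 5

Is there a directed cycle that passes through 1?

1 is on a cycle iff 1 can reach itself via ≥1 edge.
1 → 9 → 11 → 1 — yes.

Yes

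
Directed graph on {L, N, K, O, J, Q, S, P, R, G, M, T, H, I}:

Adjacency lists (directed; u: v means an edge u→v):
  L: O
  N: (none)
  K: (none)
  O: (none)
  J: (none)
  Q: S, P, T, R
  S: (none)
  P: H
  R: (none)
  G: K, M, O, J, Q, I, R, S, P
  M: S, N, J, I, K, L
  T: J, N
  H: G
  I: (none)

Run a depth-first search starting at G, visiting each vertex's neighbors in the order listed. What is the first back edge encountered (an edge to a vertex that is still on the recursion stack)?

H->G

DFS from G (visiting each vertex's neighbors in the order listed); mark gray on enter, black on exit:
G gray
  K gray
  K black
  M gray
    S gray
    S black
    N gray
    N black
    J gray
    J black
    I gray
    I black
    M→K: K black — skip
    L gray
      O gray
      O black
    L black
  M black
  G→O: O black — skip
  G→J: J black — skip
  Q gray
    Q→S: S black — skip
    P gray
      H gray
        H→G: G is gray → back edge
First back edge: H → G.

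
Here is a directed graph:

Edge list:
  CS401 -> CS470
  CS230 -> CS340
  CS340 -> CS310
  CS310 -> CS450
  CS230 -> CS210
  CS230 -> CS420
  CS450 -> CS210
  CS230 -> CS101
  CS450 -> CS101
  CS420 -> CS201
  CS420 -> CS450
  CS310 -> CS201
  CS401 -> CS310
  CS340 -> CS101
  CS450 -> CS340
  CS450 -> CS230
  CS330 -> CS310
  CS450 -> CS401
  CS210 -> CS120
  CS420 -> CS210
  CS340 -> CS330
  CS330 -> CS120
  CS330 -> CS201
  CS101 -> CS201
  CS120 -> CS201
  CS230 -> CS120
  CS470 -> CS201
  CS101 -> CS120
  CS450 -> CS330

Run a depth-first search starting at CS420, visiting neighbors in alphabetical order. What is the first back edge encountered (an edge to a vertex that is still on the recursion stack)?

DFS from CS420 (visiting neighbors in alphabetical order); mark gray on enter, black on exit:
CS420 gray
  CS201 gray
  CS201 black
  CS210 gray
    CS120 gray
      CS120→CS201: CS201 black — skip
    CS120 black
  CS210 black
  CS450 gray
    CS101 gray
      CS101→CS120: CS120 black — skip
      CS101→CS201: CS201 black — skip
    CS101 black
    CS450→CS210: CS210 black — skip
    CS230 gray
      CS230→CS101: CS101 black — skip
      CS230→CS120: CS120 black — skip
      CS230→CS210: CS210 black — skip
      CS340 gray
        CS340→CS101: CS101 black — skip
        CS310 gray
          CS310→CS201: CS201 black — skip
          CS310→CS450: CS450 is gray → back edge
First back edge: CS310 → CS450.

CS310→CS450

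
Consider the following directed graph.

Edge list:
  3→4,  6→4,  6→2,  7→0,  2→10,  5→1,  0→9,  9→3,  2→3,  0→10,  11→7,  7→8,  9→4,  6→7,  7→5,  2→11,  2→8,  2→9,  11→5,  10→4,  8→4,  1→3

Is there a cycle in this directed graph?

No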